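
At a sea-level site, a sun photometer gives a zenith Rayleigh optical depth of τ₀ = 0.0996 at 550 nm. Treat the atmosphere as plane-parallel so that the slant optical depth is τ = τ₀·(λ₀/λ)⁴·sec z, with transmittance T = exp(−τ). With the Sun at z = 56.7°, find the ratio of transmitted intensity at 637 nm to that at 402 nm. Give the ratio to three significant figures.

1.71

Airmass: sec 56.7° = 1.8214.
τ(637 nm) = 0.0996 × (550/637)⁴ × 1.8214 = 0.0996 × 0.5558 × 1.8214 = 0.1008.
τ(402 nm) = 0.0996 × (550/402)⁴ × 1.8214 = 0.0996 × 3.5039 × 1.8214 = 0.6356.
T(637)/T(402) = exp(τ_B − τ_A) = exp(0.5348) = 1.7071.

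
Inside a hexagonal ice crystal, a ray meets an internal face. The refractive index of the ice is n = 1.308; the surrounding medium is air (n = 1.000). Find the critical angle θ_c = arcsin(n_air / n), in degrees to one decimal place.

49.9°

sin θ_c = n_air / n = 1.000 / 1.308 = 0.7645.
θ_c = arcsin(0.7645) = 49.86°.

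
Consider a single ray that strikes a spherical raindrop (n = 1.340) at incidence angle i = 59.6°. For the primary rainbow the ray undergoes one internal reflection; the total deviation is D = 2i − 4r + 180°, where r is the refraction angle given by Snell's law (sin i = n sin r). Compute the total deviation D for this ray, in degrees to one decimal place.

sin r = sin 59.6° / 1.340 = 0.8625/1.340 = 0.6437; r = 40.07°.
D = 2·59.6° − 4·40.07° + 180° = 119.20° − 160.26° + 180° = 138.94°.

138.9°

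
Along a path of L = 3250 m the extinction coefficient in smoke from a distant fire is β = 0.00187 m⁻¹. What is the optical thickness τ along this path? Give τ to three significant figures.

6.08

τ = β·L = 0.00187 × 3250 = 6.0775.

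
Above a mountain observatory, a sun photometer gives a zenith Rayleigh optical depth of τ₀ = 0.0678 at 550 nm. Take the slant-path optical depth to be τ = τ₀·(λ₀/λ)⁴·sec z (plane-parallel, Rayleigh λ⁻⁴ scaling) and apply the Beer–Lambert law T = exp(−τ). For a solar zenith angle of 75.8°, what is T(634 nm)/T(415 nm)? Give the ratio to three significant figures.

Airmass: sec 75.8° = 4.0765.
τ(634 nm) = 0.0678 × (550/634)⁴ × 4.0765 = 0.0678 × 0.5664 × 4.0765 = 0.1565.
τ(415 nm) = 0.0678 × (550/415)⁴ × 4.0765 = 0.0678 × 3.0850 × 4.0765 = 0.8527.
T(634)/T(415) = exp(τ_B − τ_A) = exp(0.6961) = 2.0060.

2.01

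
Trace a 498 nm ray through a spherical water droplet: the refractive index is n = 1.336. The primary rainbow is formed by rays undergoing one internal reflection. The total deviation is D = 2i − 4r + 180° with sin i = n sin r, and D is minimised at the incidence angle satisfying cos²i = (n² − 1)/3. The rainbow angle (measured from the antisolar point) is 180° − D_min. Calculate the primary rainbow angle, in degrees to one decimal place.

41.6°

cos²i = (1.78490 − 1)/3 = 0.26163; i = arccos(0.51150) = 59.236°.
sin r = sin 59.236°/1.336 = 0.64318; r = 40.029°.
D_min = 2·59.236° − 4·40.029° + 180° = 138.356°.
Rainbow angle = 180° − D_min = 41.644°.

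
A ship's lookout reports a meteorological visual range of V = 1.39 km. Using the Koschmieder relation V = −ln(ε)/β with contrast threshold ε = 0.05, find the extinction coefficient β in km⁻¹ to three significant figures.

2.16 km⁻¹

β = −ln(0.05) / V = 2.996 / 1.39 = 2.1552 km⁻¹.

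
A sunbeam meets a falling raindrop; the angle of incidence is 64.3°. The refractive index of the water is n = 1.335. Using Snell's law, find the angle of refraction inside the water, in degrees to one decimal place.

42.5°

Snell: sin θ_r = sin θ_i / n = sin 64.3° / 1.335 = 0.9011 / 1.335 = 0.6750.
θ_r = arcsin(0.6750) = 42.45°.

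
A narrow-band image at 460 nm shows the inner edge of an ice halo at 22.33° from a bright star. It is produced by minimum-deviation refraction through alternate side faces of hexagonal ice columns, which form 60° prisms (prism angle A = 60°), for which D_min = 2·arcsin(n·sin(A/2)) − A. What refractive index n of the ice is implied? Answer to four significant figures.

Rearranging: n = sin((D_min + A)/2) / sin(A/2).
(D_min + A)/2 = (22.33° + 60°)/2 = 41.165°.
n = sin 41.165° / sin 30° = 0.6582 / 0.5000 = 1.3165.

1.316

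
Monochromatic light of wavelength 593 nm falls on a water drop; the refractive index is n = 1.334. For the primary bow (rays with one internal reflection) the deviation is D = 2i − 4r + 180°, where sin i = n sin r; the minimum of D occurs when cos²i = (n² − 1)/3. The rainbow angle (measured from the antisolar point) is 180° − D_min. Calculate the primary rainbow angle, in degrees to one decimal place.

41.9°

cos²i = (1.77956 − 1)/3 = 0.25985; i = arccos(0.50976) = 59.352°.
sin r = sin 59.352°/1.334 = 0.64492; r = 40.159°.
D_min = 2·59.352° − 4·40.159° + 180° = 138.067°.
Rainbow angle = 180° − D_min = 41.933°.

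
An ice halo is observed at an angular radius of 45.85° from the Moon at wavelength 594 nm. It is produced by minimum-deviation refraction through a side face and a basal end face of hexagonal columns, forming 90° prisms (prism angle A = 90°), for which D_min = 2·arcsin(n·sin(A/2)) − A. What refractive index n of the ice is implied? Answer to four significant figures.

Rearranging: n = sin((D_min + A)/2) / sin(A/2).
(D_min + A)/2 = (45.85° + 90°)/2 = 67.925°.
n = sin 67.925° / sin 45° = 0.9267 / 0.7071 = 1.3105.

1.311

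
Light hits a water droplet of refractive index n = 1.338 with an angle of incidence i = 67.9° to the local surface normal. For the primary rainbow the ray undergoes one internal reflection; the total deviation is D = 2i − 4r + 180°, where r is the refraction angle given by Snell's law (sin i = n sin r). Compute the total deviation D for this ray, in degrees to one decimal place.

140.5°

sin r = sin 67.9° / 1.338 = 0.9265/1.338 = 0.6925; r = 43.83°.
D = 2·67.9° − 4·43.83° + 180° = 135.80° − 175.30° + 180° = 140.50°.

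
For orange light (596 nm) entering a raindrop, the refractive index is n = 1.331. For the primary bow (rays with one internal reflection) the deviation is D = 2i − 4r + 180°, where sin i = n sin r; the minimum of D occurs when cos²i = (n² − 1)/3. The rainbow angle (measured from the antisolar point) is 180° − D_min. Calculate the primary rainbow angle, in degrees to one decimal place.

42.4°

cos²i = (1.77156 − 1)/3 = 0.25719; i = arccos(0.50714) = 59.527°.
sin r = sin 59.527°/1.331 = 0.64753; r = 40.356°.
D_min = 2·59.527° − 4·40.356° + 180° = 137.630°.
Rainbow angle = 180° − D_min = 42.370°.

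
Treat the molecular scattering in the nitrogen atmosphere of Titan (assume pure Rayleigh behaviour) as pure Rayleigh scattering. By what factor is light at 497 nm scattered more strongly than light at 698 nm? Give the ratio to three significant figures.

Rayleigh scattering ∝ λ⁻⁴, so the ratio of coefficients is the inverse fourth power of the wavelength ratio.
σ(497)/σ(698) = (698/497)⁴ = (1.4044)⁴ = 3.89.

3.89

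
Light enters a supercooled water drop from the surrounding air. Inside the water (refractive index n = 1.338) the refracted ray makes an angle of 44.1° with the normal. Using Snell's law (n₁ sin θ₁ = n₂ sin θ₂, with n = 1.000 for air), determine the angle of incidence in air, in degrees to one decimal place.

68.6°

Snell: sin θ_i = n · sin θ_r = 1.338 × sin 44.1° = 1.338 × 0.6959 = 0.9311.
θ_i = arcsin(0.9311) = 68.61°.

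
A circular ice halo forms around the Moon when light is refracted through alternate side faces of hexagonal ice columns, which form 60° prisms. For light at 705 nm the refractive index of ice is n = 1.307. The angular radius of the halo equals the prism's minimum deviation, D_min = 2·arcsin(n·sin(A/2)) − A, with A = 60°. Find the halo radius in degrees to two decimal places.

n·sin(A/2) = 1.307 × sin 30° = 1.307 × 0.5000 = 0.6535.
D_min = 2·arcsin(0.6535) − 60° = 2 × 40.806° − 60° = 21.612°.

21.61°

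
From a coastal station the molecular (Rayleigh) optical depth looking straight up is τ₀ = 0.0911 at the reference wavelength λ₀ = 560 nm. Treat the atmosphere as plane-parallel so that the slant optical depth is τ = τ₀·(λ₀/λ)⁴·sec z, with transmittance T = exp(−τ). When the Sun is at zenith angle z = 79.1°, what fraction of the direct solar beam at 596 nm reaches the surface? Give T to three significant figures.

sec 79.1° = 5.2883.
τ = 0.0911 × (560/596)⁴ × 5.2883 = 0.0911 × 0.7794 × 5.2883 = 0.3755.
T = exp(−0.3755) = 0.6869.

0.687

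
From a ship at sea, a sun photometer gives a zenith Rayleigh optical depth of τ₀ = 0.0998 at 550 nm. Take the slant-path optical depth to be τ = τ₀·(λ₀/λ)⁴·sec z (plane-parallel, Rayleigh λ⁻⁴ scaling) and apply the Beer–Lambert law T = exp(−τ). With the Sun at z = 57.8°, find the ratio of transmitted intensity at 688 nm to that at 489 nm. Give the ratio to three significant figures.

Airmass: sec 57.8° = 1.8766.
τ(688 nm) = 0.0998 × (550/688)⁴ × 1.8766 = 0.0998 × 0.4084 × 1.8766 = 0.0765.
τ(489 nm) = 0.0998 × (550/489)⁴ × 1.8766 = 0.0998 × 1.6004 × 1.8766 = 0.2997.
T(688)/T(489) = exp(τ_B − τ_A) = exp(0.2232) = 1.2501.

1.25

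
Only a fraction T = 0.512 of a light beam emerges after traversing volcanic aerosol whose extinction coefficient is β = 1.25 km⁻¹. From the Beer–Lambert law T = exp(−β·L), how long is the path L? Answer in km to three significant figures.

Beer–Lambert: T = exp(−βL) ⇒ L = −ln(T)/β = −ln(0.512)/1.25 = 0.6694/1.25 = 0.5355 km.

0.536 km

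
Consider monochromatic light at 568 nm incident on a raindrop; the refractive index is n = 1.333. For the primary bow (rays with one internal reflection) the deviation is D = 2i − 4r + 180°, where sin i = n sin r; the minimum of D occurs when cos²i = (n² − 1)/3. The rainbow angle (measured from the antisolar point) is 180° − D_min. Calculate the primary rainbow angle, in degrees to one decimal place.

cos²i = (1.77689 − 1)/3 = 0.25896; i = arccos(0.50888) = 59.410°.
sin r = sin 59.410°/1.333 = 0.64579; r = 40.225°.
D_min = 2·59.410° − 4·40.225° + 180° = 137.922°.
Rainbow angle = 180° − D_min = 42.078°.

42.1°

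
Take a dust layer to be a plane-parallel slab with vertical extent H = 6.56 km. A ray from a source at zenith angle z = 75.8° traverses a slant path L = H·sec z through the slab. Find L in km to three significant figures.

26.7 km

sec z = 1/cos 75.8° = 4.0765.
L = 6.56 × 4.0765 = 26.742 km.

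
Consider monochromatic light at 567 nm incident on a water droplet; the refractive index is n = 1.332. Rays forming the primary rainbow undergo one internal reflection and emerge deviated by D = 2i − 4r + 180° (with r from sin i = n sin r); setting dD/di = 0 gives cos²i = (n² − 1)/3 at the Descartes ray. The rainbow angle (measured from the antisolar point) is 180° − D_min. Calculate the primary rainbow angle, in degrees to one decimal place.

cos²i = (1.77422 − 1)/3 = 0.25807; i = arccos(0.50801) = 59.469°.
sin r = sin 59.469°/1.332 = 0.64666; r = 40.290°.
D_min = 2·59.469° − 4·40.290° + 180° = 137.776°.
Rainbow angle = 180° − D_min = 42.224°.

42.2°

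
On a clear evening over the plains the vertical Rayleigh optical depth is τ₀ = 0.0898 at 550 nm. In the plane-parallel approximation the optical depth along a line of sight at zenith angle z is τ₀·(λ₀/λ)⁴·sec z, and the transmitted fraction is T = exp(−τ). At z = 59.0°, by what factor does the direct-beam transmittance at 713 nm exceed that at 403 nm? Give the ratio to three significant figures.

Airmass: sec 59.0° = 1.9416.
τ(713 nm) = 0.0898 × (550/713)⁴ × 1.9416 = 0.0898 × 0.3541 × 1.9416 = 0.0617.
τ(403 nm) = 0.0898 × (550/403)⁴ × 1.9416 = 0.0898 × 3.4692 × 1.9416 = 0.6049.
T(713)/T(403) = exp(τ_B − τ_A) = exp(0.5431) = 1.7214.

1.72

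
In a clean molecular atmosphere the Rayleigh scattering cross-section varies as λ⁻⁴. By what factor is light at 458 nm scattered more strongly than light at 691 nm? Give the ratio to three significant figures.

5.18

Rayleigh scattering ∝ λ⁻⁴, so the ratio of coefficients is the inverse fourth power of the wavelength ratio.
σ(458)/σ(691) = (691/458)⁴ = (1.5087)⁴ = 5.181.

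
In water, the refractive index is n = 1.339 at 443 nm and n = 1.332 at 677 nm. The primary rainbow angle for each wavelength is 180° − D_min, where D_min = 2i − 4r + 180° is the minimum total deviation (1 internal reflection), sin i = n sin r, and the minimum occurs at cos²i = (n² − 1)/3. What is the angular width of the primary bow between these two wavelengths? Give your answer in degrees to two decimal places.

At 443 nm (n = 1.339): cos²i = 0.26431 → i = 59.062°, r = 39.834°, D_min = 138.786°, rainbow angle = 41.214°.
At 677 nm (n = 1.332): cos²i = 0.25807 → i = 59.469°, r = 40.290°, D_min = 137.776°, rainbow angle = 42.224°.
Angular width = |41.214° − 42.224°| = 1.010°.

1.01°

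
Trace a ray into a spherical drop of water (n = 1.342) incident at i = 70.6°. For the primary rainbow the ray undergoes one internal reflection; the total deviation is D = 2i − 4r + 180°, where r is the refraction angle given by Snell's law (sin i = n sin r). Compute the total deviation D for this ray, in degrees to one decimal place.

142.6°

sin r = sin 70.6° / 1.342 = 0.9432/1.342 = 0.7028; r = 44.66°.
D = 2·70.6° − 4·44.66° + 180° = 141.20° − 178.62° + 180° = 142.58°.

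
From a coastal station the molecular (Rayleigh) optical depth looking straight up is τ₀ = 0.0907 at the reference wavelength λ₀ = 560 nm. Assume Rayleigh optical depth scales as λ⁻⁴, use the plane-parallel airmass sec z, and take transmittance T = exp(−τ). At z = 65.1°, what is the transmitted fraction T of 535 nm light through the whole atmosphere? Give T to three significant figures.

sec 65.1° = 2.3751.
τ = 0.0907 × (560/535)⁴ × 2.3751 = 0.0907 × 1.2004 × 2.3751 = 0.2586.
T = exp(−0.2586) = 0.7721.

0.772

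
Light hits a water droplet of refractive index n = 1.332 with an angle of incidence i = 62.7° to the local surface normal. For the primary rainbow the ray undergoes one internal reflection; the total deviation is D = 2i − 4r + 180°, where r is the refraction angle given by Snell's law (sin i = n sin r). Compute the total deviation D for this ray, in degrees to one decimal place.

138.0°

sin r = sin 62.7° / 1.332 = 0.8886/1.332 = 0.6671; r = 41.85°.
D = 2·62.7° − 4·41.85° + 180° = 125.40° − 167.38° + 180° = 138.02°.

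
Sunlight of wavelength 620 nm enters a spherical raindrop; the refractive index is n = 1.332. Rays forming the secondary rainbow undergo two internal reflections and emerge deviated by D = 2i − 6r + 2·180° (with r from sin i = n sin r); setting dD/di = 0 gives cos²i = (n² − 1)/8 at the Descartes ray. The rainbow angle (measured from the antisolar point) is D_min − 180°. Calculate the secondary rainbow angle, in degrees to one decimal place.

cos²i = (1.77422 − 1)/8 = 0.09678; i = arccos(0.31109) = 71.875°.
sin r = sin 71.875°/1.332 = 0.71350; r = 45.520°.
D_min = 2·71.875° − 6·45.520° + 360° = 230.628°.
Rainbow angle = D_min − 180° = 50.628°.

50.6°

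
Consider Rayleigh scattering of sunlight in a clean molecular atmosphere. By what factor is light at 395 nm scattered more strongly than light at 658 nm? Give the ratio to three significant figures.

Rayleigh scattering ∝ λ⁻⁴, so the ratio of coefficients is the inverse fourth power of the wavelength ratio.
σ(395)/σ(658) = (658/395)⁴ = (1.6658)⁴ = 7.7.

7.70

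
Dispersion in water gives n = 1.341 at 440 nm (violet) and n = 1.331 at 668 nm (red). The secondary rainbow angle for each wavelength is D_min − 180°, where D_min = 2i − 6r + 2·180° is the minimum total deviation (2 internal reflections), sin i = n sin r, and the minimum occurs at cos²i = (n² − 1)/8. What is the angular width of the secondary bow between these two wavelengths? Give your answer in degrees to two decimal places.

2.60°

At 440 nm (n = 1.341): cos²i = 0.09979 → i = 71.586°, r = 45.034°, D_min = 232.966°, rainbow angle = 52.966°.
At 668 nm (n = 1.331): cos²i = 0.09645 → i = 71.907°, r = 45.575°, D_min = 230.365°, rainbow angle = 50.365°.
Angular width = |52.966° − 50.365°| = 2.601°.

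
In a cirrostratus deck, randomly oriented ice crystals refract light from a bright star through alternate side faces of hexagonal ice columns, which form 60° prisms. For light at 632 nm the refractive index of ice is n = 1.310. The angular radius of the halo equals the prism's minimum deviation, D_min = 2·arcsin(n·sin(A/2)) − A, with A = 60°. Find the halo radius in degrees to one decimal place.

21.8°

n·sin(A/2) = 1.310 × sin 30° = 1.310 × 0.5000 = 0.6550.
D_min = 2·arcsin(0.6550) − 60° = 2 × 40.920° − 60° = 21.839°.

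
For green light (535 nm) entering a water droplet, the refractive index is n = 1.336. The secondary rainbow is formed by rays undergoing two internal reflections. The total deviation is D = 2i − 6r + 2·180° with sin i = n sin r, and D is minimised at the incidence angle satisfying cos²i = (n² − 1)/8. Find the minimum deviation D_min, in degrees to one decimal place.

231.7°

cos²i = (1.78490 − 1)/8 = 0.09811; i = arccos(0.31323) = 71.746°.
sin r = sin 71.746°/1.336 = 0.71084; r = 45.303°.
D_min = 2·71.746° − 6·45.303° + 360° = 231.674°.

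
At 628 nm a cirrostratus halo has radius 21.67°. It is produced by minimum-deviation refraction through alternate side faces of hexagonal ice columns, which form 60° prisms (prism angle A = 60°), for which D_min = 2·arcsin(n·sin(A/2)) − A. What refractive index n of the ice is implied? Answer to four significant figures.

1.308

Rearranging: n = sin((D_min + A)/2) / sin(A/2).
(D_min + A)/2 = (21.67° + 60°)/2 = 40.835°.
n = sin 40.835° / sin 30° = 0.6539 / 0.5000 = 1.3078.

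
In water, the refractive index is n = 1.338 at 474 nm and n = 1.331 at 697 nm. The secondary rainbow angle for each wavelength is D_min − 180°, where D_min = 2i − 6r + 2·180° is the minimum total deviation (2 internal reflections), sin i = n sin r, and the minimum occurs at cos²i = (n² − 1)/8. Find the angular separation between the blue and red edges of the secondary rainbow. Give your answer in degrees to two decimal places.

1.83°

At 474 nm (n = 1.338): cos²i = 0.09878 → i = 71.682°, r = 45.195°, D_min = 232.193°, rainbow angle = 52.193°.
At 697 nm (n = 1.331): cos²i = 0.09645 → i = 71.907°, r = 45.575°, D_min = 230.365°, rainbow angle = 50.365°.
Angular width = |52.193° − 50.365°| = 1.828°.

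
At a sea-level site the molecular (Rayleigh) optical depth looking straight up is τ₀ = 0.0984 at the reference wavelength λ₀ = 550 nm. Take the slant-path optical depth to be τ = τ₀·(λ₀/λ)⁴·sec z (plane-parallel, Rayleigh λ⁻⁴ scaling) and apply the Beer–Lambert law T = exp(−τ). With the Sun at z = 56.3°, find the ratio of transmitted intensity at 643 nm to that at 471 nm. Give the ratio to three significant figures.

1.26

Airmass: sec 56.3° = 1.8023.
τ(643 nm) = 0.0984 × (550/643)⁴ × 1.8023 = 0.0984 × 0.5353 × 1.8023 = 0.0949.
τ(471 nm) = 0.0984 × (550/471)⁴ × 1.8023 = 0.0984 × 1.8594 × 1.8023 = 0.3298.
T(643)/T(471) = exp(τ_B − τ_A) = exp(0.2348) = 1.2647.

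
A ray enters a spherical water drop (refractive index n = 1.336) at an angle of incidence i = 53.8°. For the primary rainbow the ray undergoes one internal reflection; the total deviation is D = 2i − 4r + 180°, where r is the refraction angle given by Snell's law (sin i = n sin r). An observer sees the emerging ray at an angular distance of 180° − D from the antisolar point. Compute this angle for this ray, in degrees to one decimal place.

41.0°

sin r = sin 53.8° / 1.336 = 0.8070/1.336 = 0.6040; r = 37.16°.
D = 2·53.8° − 4·37.16° + 180° = 107.60° − 148.63° + 180° = 138.97°.
Angle from antisolar point = 180° − D = 41.03°.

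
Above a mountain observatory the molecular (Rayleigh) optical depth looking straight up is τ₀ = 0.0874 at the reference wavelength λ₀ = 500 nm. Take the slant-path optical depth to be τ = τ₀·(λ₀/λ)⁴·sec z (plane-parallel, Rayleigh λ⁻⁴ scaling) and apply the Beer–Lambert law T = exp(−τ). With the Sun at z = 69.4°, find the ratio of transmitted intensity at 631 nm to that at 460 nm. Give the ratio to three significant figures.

1.28

Airmass: sec 69.4° = 2.8422.
τ(631 nm) = 0.0874 × (500/631)⁴ × 2.8422 = 0.0874 × 0.3942 × 2.8422 = 0.0979.
τ(460 nm) = 0.0874 × (500/460)⁴ × 2.8422 = 0.0874 × 1.3959 × 2.8422 = 0.3467.
T(631)/T(460) = exp(τ_B − τ_A) = exp(0.2488) = 1.2825.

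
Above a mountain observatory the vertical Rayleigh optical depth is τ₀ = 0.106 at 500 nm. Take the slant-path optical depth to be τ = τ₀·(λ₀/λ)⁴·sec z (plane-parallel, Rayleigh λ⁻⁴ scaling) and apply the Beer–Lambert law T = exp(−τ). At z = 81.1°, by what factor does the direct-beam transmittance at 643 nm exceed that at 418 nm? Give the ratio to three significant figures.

3.17

Airmass: sec 81.1° = 6.4637.
τ(643 nm) = 0.106 × (500/643)⁴ × 6.4637 = 0.106 × 0.3656 × 6.4637 = 0.2505.
τ(418 nm) = 0.106 × (500/418)⁴ × 6.4637 = 0.106 × 2.0473 × 6.4637 = 1.4027.
T(643)/T(418) = exp(τ_B − τ_A) = exp(1.1522) = 3.1651.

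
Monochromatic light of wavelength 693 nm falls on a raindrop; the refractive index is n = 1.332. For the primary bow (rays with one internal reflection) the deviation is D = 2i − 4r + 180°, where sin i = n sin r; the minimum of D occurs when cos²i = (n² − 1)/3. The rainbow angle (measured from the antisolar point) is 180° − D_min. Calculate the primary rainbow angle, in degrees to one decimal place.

cos²i = (1.77422 − 1)/3 = 0.25807; i = arccos(0.50801) = 59.469°.
sin r = sin 59.469°/1.332 = 0.64666; r = 40.290°.
D_min = 2·59.469° − 4·40.290° + 180° = 137.776°.
Rainbow angle = 180° − D_min = 42.224°.

42.2°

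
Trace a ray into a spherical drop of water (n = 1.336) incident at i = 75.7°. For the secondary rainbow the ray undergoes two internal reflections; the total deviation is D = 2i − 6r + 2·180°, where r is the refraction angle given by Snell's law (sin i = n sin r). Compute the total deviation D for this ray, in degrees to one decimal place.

sin r = sin 75.7° / 1.336 = 0.9690/1.336 = 0.7253; r = 46.49°.
D = 2·75.7° − 6·46.49° + 2·180° = 151.40° − 278.97° + 360° = 232.43°.

232.4°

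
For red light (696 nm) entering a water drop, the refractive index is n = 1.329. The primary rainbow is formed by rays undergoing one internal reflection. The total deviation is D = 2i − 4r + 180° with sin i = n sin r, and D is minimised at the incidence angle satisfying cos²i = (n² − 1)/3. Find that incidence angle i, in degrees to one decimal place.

59.6°

cos²i = (1.329² − 1)/3 = (1.76624 − 1)/3 = 0.25541.
cos i = 0.50538, so i = 59.643°.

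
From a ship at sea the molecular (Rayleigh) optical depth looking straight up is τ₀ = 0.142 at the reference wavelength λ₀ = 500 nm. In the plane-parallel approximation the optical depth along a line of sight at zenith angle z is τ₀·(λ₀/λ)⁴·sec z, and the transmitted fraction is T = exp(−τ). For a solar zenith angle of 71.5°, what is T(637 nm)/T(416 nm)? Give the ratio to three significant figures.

Airmass: sec 71.5° = 3.1515.
τ(637 nm) = 0.142 × (500/637)⁴ × 3.1515 = 0.142 × 0.3796 × 3.1515 = 0.1699.
τ(416 nm) = 0.142 × (500/416)⁴ × 3.1515 = 0.142 × 2.0869 × 3.1515 = 0.9339.
T(637)/T(416) = exp(τ_B − τ_A) = exp(0.7641) = 2.1470.

2.15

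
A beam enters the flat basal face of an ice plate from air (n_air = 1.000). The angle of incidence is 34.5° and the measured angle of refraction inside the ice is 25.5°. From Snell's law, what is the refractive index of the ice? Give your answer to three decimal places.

1.316

n = sin θ_i / sin θ_r = sin 34.5° / sin 25.5° = 0.5664 / 0.4305 = 1.3157.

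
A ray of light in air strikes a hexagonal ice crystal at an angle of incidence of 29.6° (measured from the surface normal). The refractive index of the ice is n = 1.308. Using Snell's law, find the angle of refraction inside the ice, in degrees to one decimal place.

22.2°

Snell: sin θ_r = sin θ_i / n = sin 29.6° / 1.308 = 0.4939 / 1.308 = 0.3776.
θ_r = arcsin(0.3776) = 22.19°.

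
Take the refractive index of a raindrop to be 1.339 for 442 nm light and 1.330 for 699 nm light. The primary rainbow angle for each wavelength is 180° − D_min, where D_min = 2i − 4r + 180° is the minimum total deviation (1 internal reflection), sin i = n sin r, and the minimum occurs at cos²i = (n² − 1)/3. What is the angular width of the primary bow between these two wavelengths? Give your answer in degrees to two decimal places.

At 442 nm (n = 1.339): cos²i = 0.26431 → i = 59.062°, r = 39.834°, D_min = 138.786°, rainbow angle = 41.214°.
At 699 nm (n = 1.330): cos²i = 0.25630 → i = 59.585°, r = 40.422°, D_min = 137.484°, rainbow angle = 42.516°.
Angular width = |41.214° − 42.516°| = 1.303°.

1.30°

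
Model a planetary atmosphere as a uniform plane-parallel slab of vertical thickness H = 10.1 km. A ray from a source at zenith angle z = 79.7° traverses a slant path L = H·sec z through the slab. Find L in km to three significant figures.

56.5 km

sec z = 1/cos 79.7° = 5.5928.
L = 10.1 × 5.5928 = 56.487 km.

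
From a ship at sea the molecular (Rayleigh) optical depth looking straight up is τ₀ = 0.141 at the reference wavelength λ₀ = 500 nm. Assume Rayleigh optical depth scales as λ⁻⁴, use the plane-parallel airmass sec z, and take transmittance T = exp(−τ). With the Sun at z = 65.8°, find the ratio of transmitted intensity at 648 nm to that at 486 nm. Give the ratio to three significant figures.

Airmass: sec 65.8° = 2.4395.
τ(648 nm) = 0.141 × (500/648)⁴ × 2.4395 = 0.141 × 0.3545 × 2.4395 = 0.1219.
τ(486 nm) = 0.141 × (500/486)⁴ × 2.4395 = 0.141 × 1.1203 × 2.4395 = 0.3853.
T(648)/T(486) = exp(τ_B − τ_A) = exp(0.2634) = 1.3014.

1.30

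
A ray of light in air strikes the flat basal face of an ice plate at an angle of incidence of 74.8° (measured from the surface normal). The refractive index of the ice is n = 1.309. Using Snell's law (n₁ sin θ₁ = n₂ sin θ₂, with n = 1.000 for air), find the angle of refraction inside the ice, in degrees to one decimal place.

47.5°

Snell: sin θ_r = sin θ_i / n = sin 74.8° / 1.309 = 0.9650 / 1.309 = 0.7372.
θ_r = arcsin(0.7372) = 47.49°.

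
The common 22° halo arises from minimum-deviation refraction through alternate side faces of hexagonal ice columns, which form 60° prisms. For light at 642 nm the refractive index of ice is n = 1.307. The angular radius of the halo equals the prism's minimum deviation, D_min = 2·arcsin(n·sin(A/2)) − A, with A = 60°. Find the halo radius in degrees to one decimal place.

n·sin(A/2) = 1.307 × sin 30° = 1.307 × 0.5000 = 0.6535.
D_min = 2·arcsin(0.6535) − 60° = 2 × 40.806° − 60° = 21.612°.

21.6°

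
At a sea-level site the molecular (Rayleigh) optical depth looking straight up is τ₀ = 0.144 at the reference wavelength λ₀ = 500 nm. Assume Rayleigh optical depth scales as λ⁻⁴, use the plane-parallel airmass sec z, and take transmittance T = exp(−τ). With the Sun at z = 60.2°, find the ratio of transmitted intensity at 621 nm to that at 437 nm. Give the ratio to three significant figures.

1.45

Airmass: sec 60.2° = 2.0122.
τ(621 nm) = 0.144 × (500/621)⁴ × 2.0122 = 0.144 × 0.4203 × 2.0122 = 0.1218.
τ(437 nm) = 0.144 × (500/437)⁴ × 2.0122 = 0.144 × 1.7138 × 2.0122 = 0.4966.
T(621)/T(437) = exp(τ_B − τ_A) = exp(0.3748) = 1.4547.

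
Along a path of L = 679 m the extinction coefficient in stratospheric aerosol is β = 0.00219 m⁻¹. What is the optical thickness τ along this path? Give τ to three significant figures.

τ = β·L = 0.00219 × 679 = 1.4870.

1.49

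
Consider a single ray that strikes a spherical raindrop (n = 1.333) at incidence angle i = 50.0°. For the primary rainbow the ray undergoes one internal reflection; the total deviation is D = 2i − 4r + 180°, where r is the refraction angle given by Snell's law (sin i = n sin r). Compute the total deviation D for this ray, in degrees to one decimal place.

sin r = sin 50.0° / 1.333 = 0.7660/1.333 = 0.5747; r = 35.08°.
D = 2·50.0° − 4·35.08° + 180° = 100.00° − 140.31° + 180° = 139.69°.

139.7°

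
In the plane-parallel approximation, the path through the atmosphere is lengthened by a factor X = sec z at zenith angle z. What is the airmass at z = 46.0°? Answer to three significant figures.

X = sec z = 1/cos 46.0° = 1/0.6947 = 1.4396.

1.44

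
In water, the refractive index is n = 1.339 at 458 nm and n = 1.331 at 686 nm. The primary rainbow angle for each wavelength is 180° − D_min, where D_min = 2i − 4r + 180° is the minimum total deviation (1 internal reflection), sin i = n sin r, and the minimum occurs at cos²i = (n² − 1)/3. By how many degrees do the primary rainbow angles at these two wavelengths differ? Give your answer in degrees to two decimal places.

At 458 nm (n = 1.339): cos²i = 0.26431 → i = 59.062°, r = 39.834°, D_min = 138.786°, rainbow angle = 41.214°.
At 686 nm (n = 1.331): cos²i = 0.25719 → i = 59.527°, r = 40.356°, D_min = 137.630°, rainbow angle = 42.370°.
Angular width = |41.214° − 42.370°| = 1.156°.

1.16°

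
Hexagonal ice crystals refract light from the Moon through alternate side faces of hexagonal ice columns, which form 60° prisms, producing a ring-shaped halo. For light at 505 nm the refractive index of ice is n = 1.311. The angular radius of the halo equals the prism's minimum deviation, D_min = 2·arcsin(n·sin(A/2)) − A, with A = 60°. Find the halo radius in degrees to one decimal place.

21.9°

n·sin(A/2) = 1.311 × sin 30° = 1.311 × 0.5000 = 0.6555.
D_min = 2·arcsin(0.6555) − 60° = 2 × 40.958° − 60° = 21.915°.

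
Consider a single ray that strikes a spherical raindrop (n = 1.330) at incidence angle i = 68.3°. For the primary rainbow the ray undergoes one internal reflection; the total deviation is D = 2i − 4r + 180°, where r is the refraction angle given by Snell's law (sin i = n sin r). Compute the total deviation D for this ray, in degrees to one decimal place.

139.3°

sin r = sin 68.3° / 1.330 = 0.9291/1.330 = 0.6986; r = 44.31°.
D = 2·68.3° − 4·44.31° + 180° = 136.60° − 177.26° + 180° = 139.34°.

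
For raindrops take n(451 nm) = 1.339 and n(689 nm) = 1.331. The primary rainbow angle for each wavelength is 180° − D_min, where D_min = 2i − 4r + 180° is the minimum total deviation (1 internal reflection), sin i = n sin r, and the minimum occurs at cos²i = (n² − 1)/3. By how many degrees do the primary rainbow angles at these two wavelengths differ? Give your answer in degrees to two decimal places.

At 451 nm (n = 1.339): cos²i = 0.26431 → i = 59.062°, r = 39.834°, D_min = 138.786°, rainbow angle = 41.214°.
At 689 nm (n = 1.331): cos²i = 0.25719 → i = 59.527°, r = 40.356°, D_min = 137.630°, rainbow angle = 42.370°.
Angular width = |41.214° − 42.370°| = 1.156°.

1.16°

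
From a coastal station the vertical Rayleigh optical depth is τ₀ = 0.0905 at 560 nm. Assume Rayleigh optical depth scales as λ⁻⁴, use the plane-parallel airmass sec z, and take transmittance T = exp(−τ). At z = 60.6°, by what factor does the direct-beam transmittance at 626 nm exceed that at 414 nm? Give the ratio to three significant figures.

1.65

Airmass: sec 60.6° = 2.0371.
τ(626 nm) = 0.0905 × (560/626)⁴ × 2.0371 = 0.0905 × 0.6404 × 2.0371 = 0.1181.
τ(414 nm) = 0.0905 × (560/414)⁴ × 2.0371 = 0.0905 × 3.3477 × 2.0371 = 0.6172.
T(626)/T(414) = exp(τ_B − τ_A) = exp(0.4991) = 1.6472.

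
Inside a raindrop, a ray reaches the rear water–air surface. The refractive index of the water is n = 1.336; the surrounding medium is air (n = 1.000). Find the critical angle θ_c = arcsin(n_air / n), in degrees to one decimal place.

48.5°

sin θ_c = n_air / n = 1.000 / 1.336 = 0.7485.
θ_c = arcsin(0.7485) = 48.46°.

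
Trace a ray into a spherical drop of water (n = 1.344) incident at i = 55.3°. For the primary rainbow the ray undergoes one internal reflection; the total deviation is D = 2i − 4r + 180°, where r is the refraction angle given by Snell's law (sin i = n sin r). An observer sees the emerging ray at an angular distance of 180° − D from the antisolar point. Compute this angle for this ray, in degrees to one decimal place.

sin r = sin 55.3° / 1.344 = 0.8221/1.344 = 0.6117; r = 37.71°.
D = 2·55.3° − 4·37.71° + 180° = 110.60° − 150.85° + 180° = 139.75°.
Angle from antisolar point = 180° − D = 40.25°.

40.3°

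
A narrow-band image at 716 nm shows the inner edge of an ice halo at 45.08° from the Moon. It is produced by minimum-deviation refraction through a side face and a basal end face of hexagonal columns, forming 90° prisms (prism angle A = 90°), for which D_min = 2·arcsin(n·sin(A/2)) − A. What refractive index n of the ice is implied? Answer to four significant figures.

1.307

Rearranging: n = sin((D_min + A)/2) / sin(A/2).
(D_min + A)/2 = (45.08° + 90°)/2 = 67.540°.
n = sin 67.540° / sin 45° = 0.9241 / 0.7071 = 1.3069.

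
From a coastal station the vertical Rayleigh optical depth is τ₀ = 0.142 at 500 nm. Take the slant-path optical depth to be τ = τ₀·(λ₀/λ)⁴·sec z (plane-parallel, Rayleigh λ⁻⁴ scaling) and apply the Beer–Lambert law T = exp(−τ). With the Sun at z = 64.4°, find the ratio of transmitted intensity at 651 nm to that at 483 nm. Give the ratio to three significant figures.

1.30

Airmass: sec 64.4° = 2.3144.
τ(651 nm) = 0.142 × (500/651)⁴ × 2.3144 = 0.142 × 0.3480 × 2.3144 = 0.1144.
τ(483 nm) = 0.142 × (500/483)⁴ × 2.3144 = 0.142 × 1.1484 × 2.3144 = 0.3774.
T(651)/T(483) = exp(τ_B − τ_A) = exp(0.2630) = 1.3009.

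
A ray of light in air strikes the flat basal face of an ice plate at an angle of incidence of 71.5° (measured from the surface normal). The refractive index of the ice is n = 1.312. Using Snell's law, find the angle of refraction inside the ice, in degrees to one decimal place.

Snell: sin θ_r = sin θ_i / n = sin 71.5° / 1.312 = 0.9483 / 1.312 = 0.7228.
θ_r = arcsin(0.7228) = 46.29°.

46.3°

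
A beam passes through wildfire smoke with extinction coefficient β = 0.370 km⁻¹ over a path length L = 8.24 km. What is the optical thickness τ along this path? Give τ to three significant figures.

3.05

τ = β·L = 0.370 × 8.24 = 3.0488.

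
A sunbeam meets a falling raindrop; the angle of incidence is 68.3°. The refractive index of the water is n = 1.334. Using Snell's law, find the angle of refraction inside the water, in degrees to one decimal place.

44.1°

Snell: sin θ_r = sin θ_i / n = sin 68.3° / 1.334 = 0.9291 / 1.334 = 0.6965.
θ_r = arcsin(0.6965) = 44.15°.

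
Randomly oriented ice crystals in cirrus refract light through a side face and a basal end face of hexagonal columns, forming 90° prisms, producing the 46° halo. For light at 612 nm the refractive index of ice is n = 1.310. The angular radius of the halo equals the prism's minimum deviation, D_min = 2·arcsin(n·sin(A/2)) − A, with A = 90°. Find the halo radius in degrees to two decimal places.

n·sin(A/2) = 1.310 × sin 45° = 1.310 × 0.7071 = 0.9263.
D_min = 2·arcsin(0.9263) − 90° = 2 × 67.867° − 90° = 45.733°.

45.73°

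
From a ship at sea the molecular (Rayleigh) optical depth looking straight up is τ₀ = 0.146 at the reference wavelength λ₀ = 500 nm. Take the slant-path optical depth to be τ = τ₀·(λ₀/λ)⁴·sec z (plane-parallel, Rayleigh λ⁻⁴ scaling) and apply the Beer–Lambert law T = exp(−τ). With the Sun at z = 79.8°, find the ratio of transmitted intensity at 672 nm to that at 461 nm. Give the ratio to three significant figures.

2.43

Airmass: sec 79.8° = 5.6470.
τ(672 nm) = 0.146 × (500/672)⁴ × 5.6470 = 0.146 × 0.3065 × 5.6470 = 0.2527.
τ(461 nm) = 0.146 × (500/461)⁴ × 5.6470 = 0.146 × 1.3838 × 5.6470 = 1.1409.
T(672)/T(461) = exp(τ_B − τ_A) = exp(0.8882) = 2.4308.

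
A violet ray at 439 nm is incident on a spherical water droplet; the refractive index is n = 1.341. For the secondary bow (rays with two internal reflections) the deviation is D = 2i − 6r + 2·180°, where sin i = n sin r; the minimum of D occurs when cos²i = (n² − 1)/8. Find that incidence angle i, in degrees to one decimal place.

cos²i = (1.341² − 1)/8 = (1.79828 − 1)/8 = 0.09979.
cos i = 0.31589, so i = 71.586°.

71.6°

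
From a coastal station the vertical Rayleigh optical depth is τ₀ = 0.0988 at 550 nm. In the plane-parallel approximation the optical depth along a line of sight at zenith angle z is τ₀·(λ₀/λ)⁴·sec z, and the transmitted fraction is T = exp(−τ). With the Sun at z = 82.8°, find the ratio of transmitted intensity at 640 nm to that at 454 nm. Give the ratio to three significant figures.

3.55

Airmass: sec 82.8° = 7.9787.
τ(640 nm) = 0.0988 × (550/640)⁴ × 7.9787 = 0.0988 × 0.5454 × 7.9787 = 0.4300.
τ(454 nm) = 0.0988 × (550/454)⁴ × 7.9787 = 0.0988 × 2.1539 × 7.9787 = 1.6979.
T(640)/T(454) = exp(τ_B − τ_A) = exp(1.2680) = 3.5536.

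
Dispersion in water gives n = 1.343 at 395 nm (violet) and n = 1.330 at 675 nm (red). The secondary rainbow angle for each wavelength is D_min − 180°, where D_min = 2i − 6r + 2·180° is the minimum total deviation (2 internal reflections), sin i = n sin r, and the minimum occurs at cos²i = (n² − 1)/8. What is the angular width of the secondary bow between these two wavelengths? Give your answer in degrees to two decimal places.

At 395 nm (n = 1.343): cos²i = 0.10046 → i = 71.522°, r = 44.928°, D_min = 233.478°, rainbow angle = 53.478°.
At 675 nm (n = 1.330): cos²i = 0.09611 → i = 71.940°, r = 45.630°, D_min = 230.101°, rainbow angle = 50.101°.
Angular width = |53.478° − 50.101°| = 3.377°.

3.38°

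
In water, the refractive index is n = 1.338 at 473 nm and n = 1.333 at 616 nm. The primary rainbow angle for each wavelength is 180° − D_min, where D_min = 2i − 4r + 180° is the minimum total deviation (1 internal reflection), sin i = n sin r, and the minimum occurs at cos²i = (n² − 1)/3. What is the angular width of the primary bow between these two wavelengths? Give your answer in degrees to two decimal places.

At 473 nm (n = 1.338): cos²i = 0.26341 → i = 59.120°, r = 39.899°, D_min = 138.643°, rainbow angle = 41.357°.
At 616 nm (n = 1.333): cos²i = 0.25896 → i = 59.410°, r = 40.225°, D_min = 137.922°, rainbow angle = 42.078°.
Angular width = |41.357° − 42.078°| = 0.722°.

0.72°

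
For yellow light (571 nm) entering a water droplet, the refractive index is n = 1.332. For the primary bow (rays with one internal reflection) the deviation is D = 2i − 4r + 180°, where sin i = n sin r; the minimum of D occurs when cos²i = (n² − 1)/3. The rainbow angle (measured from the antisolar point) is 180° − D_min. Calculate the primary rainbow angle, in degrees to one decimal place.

42.2°

cos²i = (1.77422 − 1)/3 = 0.25807; i = arccos(0.50801) = 59.469°.
sin r = sin 59.469°/1.332 = 0.64666; r = 40.290°.
D_min = 2·59.469° − 4·40.290° + 180° = 137.776°.
Rainbow angle = 180° − D_min = 42.224°.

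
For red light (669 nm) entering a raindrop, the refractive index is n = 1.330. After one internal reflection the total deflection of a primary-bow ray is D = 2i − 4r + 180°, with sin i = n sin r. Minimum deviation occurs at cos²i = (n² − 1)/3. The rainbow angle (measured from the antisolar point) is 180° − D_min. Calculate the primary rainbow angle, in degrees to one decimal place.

42.5°

cos²i = (1.76890 − 1)/3 = 0.25630; i = arccos(0.50626) = 59.585°.
sin r = sin 59.585°/1.330 = 0.64841; r = 40.422°.
D_min = 2·59.585° − 4·40.422° + 180° = 137.484°.
Rainbow angle = 180° − D_min = 42.516°.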